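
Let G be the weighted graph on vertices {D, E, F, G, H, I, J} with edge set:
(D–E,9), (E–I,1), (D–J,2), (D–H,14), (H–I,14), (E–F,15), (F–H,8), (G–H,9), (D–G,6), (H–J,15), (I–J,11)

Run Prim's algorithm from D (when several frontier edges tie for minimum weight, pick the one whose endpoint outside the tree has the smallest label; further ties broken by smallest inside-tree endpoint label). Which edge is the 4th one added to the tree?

E-I

Grow the tree from D using Prim:
Step 1: frontier [D–J 2, D–G 6, D–E 9, D–H 14] → take D–J (2); add J.
Step 2: frontier [D–G 6, D–E 9, D–H 14, I–J 11, H–J 15] → take D–G (6); add G.
Step 3: frontier [D–E 9, D–H 14, G–H 9, I–J 11, H–J 15] → take D–E (9); add E.
Step 4: frontier [D–H 14, E–I 1, E–F 15, G–H 9, I–J 11, H–J 15] → take E–I (1); add I.
Step 5: frontier [D–H 14, E–F 15, G–H 9, H–I 14, H–J 15] → take G–H (9); add H.
Step 6: frontier [E–F 15, F–H 8] → take F–H (8); add F.
The 4th edge added is E–I.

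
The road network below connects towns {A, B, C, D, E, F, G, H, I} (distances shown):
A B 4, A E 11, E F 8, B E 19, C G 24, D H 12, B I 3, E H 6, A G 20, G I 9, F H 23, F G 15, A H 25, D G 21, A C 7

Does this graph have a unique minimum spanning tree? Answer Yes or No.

Yes

Kruskal: consider edges lightest-first.
B I (3): add — endpoints in different components.
A B (4): add — endpoints in different components.
E H (6): add — endpoints in different components.
A C (7): add — endpoints in different components.
E F (8): add — endpoints in different components.
G I (9): add — endpoints in different components.
A E (11): add — endpoints in different components.
D H (12): add — endpoints in different components.
Every non-tree edge has weight strictly greater than the heaviest edge on the tree path between its endpoints, so the MST is unique.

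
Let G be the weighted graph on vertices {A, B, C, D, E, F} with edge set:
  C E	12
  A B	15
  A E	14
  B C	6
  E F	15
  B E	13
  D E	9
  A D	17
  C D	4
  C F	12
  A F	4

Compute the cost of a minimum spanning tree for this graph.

35

Prim, starting at E.
Step 1: cheapest edge leaving the tree is D E (9); add D.
Step 2: cheapest edge leaving the tree is C D (4); add C.
Step 3: cheapest edge leaving the tree is B C (6); add B.
Step 4: cheapest edge leaving the tree is C F (12); add F.
Step 5: cheapest edge leaving the tree is A F (4); add A.
MST edges: D E, C D, B C, C F, A F; total weight 9+4+6+12+4 = 35.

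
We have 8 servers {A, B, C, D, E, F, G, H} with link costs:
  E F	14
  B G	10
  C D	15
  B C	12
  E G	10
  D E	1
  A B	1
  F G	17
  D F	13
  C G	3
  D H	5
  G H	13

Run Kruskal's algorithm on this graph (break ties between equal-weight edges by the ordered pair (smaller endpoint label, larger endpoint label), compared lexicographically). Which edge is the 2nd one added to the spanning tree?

D-E

Sort edges by weight, then run Kruskal:
A B (1): add — endpoints in different components.
D E (1): add — endpoints in different components.
C G (3): add — endpoints in different components.
D H (5): add — endpoints in different components.
B G (10): add — endpoints in different components.
E G (10): add — endpoints in different components.
B C (12): skip — B and C already connected.
D F (13): add — endpoints in different components.
The 2nd edge added is D E.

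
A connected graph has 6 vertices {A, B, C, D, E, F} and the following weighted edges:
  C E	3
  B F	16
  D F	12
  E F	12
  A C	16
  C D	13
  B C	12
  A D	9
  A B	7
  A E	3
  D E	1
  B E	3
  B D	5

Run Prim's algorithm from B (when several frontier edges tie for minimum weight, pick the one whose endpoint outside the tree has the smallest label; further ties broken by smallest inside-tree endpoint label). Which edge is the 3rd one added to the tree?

A-E

Prim, starting at B.
Step 1: cheapest edge leaving the tree is B E (3); add E.
Step 2: cheapest edge leaving the tree is D E (1); add D.
Step 3: cheapest edge leaving the tree is A E (3); add A.
Step 4: cheapest edge leaving the tree is C E (3); add C.
Step 5: cheapest edge leaving the tree is D F (12); add F.
The 3rd edge added is A E.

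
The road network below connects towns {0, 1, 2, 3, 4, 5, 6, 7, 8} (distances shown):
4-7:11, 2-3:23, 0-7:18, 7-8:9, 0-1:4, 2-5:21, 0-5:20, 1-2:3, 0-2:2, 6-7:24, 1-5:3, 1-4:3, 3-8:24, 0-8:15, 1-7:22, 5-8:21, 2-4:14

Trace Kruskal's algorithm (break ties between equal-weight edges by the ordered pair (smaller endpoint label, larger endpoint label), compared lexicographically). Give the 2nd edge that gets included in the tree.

1-2

Kruskal: consider edges lightest-first.
0-2 (2): add — endpoints in different components.
1-2 (3): add — endpoints in different components.
1-4 (3): add — endpoints in different components.
1-5 (3): add — endpoints in different components.
0-1 (4): skip — 0 and 1 already connected.
7-8 (9): add — endpoints in different components.
4-7 (11): add — endpoints in different components.
2-4 (14): skip — 2 and 4 already connected.
0-8 (15): skip — 0 and 8 already connected.
0-7 (18): skip — 0 and 7 already connected.
0-5 (20): skip — 0 and 5 already connected.
2-5 (21): skip — 2 and 5 already connected.
5-8 (21): skip — 5 and 8 already connected.
1-7 (22): skip — 1 and 7 already connected.
2-3 (23): add — endpoints in different components.
3-8 (24): skip — 3 and 8 already connected.
6-7 (24): add — endpoints in different components.
The 2nd edge added is 1-2.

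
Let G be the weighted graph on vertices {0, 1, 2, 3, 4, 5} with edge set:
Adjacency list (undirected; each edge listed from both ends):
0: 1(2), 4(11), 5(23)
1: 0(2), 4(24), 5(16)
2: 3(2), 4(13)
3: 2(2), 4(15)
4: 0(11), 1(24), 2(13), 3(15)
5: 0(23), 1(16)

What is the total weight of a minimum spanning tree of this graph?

Kruskal's algorithm — process edges by increasing weight (ties by edge label):
0—1 (2): add — endpoints in different components.
2—3 (2): add — endpoints in different components.
0—4 (11): add — endpoints in different components.
2—4 (13): add — endpoints in different components.
3—4 (15): skip — 3 and 4 already connected.
1—5 (16): add — endpoints in different components.
MST edges: 0—1, 2—3, 0—4, 2—4, 1—5; total weight 2+2+11+13+16 = 44.

44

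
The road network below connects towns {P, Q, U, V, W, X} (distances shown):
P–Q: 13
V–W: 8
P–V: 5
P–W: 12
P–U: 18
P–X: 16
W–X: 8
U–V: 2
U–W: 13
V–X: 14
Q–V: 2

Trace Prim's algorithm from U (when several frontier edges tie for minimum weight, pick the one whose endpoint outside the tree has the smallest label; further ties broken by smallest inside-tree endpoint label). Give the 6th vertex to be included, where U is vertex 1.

X

Prim, starting at U.
Step 1: frontier [U–V 2, U–W 13, P–U 18] → take U–V (2); add V.
Step 2: frontier [U–W 13, P–U 18, Q–V 2, P–V 5, V–W 8, V–X 14] → take Q–V (2); add Q.
Step 3: frontier [P–Q 13, U–W 13, P–U 18, P–V 5, V–W 8, V–X 14] → take P–V (5); add P.
Step 4: frontier [P–W 12, P–X 16, U–W 13, V–W 8, V–X 14] → take V–W (8); add W.
Step 5: frontier [P–X 16, V–X 14, W–X 8] → take W–X (8); add X.
Vertex order: U, V, Q, P, W, X. The 6th vertex is X.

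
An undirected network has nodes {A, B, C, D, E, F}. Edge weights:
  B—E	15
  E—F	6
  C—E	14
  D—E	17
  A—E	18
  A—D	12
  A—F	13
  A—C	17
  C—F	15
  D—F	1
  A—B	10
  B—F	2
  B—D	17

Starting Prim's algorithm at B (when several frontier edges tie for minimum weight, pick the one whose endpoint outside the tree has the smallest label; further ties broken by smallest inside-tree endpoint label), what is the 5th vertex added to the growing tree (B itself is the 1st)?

A

Grow the tree from B using Prim:
Step 1: frontier [B—F 2, A—B 10, B—E 15, B—D 17] → take B—F (2); add F.
Step 2: frontier [A—B 10, B—E 15, B—D 17, D—F 1, E—F 6, A—F 13, C—F 15] → take D—F (1); add D.
Step 3: frontier [A—B 10, B—E 15, A—D 12, D—E 17, E—F 6, A—F 13, C—F 15] → take E—F (6); add E.
Step 4: frontier [A—B 10, A—D 12, C—E 14, A—E 18, A—F 13, C—F 15] → take A—B (10); add A.
Step 5: frontier [A—C 17, C—E 14, C—F 15] → take C—E (14); add C.
Vertex order: B, F, D, E, A, C. The 5th vertex is A.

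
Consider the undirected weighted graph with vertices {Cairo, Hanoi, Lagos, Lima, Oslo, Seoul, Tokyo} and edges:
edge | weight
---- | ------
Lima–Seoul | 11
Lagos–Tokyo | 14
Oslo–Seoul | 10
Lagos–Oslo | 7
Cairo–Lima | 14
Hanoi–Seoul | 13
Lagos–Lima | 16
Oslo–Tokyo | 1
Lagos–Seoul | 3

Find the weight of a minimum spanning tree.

Prim's algorithm from Hanoi:
Step 1: cheapest edge leaving the tree is Hanoi–Seoul (13); add Seoul.
Step 2: cheapest edge leaving the tree is Lagos–Seoul (3); add Lagos.
Step 3: cheapest edge leaving the tree is Lagos–Oslo (7); add Oslo.
Step 4: cheapest edge leaving the tree is Oslo–Tokyo (1); add Tokyo.
Step 5: cheapest edge leaving the tree is Lima–Seoul (11); add Lima.
Step 6: cheapest edge leaving the tree is Cairo–Lima (14); add Cairo.
MST edges: Hanoi–Seoul, Lagos–Seoul, Lagos–Oslo, Oslo–Tokyo, Lima–Seoul, Cairo–Lima; total weight 13+3+7+1+11+14 = 49.

49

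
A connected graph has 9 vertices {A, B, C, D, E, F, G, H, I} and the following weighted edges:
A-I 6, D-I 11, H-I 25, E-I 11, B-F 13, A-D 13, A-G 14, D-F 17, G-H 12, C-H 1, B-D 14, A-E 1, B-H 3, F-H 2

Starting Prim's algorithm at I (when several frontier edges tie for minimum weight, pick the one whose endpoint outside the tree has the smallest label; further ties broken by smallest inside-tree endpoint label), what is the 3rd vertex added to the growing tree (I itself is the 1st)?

E

Prim, starting at I.
Step 1: frontier [A-I 6, D-I 11, E-I 11, H-I 25] → take A-I (6); add A.
Step 2: frontier [A-E 1, A-D 13, A-G 14, D-I 11, E-I 11, H-I 25] → take A-E (1); add E.
Step 3: frontier [A-D 13, A-G 14, D-I 11, H-I 25] → take D-I (11); add D.
Step 4: frontier [A-G 14, B-D 14, D-F 17, H-I 25] → take B-D (14); add B.
Step 5: frontier [A-G 14, B-H 3, B-F 13, D-F 17, H-I 25] → take B-H (3); add H.
Step 6: frontier [A-G 14, B-F 13, D-F 17, C-H 1, F-H 2, G-H 12] → take C-H (1); add C.
Step 7: frontier [A-G 14, B-F 13, D-F 17, F-H 2, G-H 12] → take F-H (2); add F.
Step 8: frontier [A-G 14, G-H 12] → take G-H (12); add G.
Vertex order: I, A, E, D, B, H, C, F, G. The 3rd vertex is E.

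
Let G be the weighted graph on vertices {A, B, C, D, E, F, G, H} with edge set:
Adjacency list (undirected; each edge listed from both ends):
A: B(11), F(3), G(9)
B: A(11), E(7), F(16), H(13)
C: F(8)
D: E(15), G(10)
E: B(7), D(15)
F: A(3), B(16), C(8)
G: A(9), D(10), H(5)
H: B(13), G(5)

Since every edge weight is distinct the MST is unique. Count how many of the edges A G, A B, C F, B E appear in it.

Kruskal: consider edges lightest-first.
A F (3): add — endpoints in different components.
G H (5): add — endpoints in different components.
B E (7): add — endpoints in different components.
C F (8): add — endpoints in different components.
A G (9): add — endpoints in different components.
D G (10): add — endpoints in different components.
A B (11): add — endpoints in different components.
MST edge set: {A F, G H, B E, C F, A G, D G, A B}.
Of the listed edges, {A G, A B, C F, B E} are in the MST → 4.

4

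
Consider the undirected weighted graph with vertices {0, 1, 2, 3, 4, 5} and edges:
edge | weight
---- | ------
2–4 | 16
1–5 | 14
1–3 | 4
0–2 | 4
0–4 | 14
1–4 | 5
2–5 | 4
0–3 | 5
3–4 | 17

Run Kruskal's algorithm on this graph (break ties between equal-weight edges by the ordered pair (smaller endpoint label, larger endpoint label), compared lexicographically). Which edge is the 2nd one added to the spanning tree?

1-3

Kruskal: consider edges lightest-first.
0–2 (4): add. Components now {0,2} {1} {3} {4} {5}
1–3 (4): add. Components now {0,2} {1,3} {4} {5}
2–5 (4): add. Components now {0,2,5} {1,3} {4}
0–3 (5): add. Components now {0,1,2,3,5} {4}
1–4 (5): add. Components now {0,1,2,3,4,5}
The 2nd edge added is 1–3.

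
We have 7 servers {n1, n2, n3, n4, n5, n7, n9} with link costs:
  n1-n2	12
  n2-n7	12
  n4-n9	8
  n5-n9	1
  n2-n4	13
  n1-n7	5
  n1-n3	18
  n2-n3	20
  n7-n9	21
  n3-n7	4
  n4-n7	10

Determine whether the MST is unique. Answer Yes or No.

Kruskal: consider edges lightest-first.
n5-n9 (1): add. Components now {n1} {n7} {n5,n9} {n3} {n4} {n2}
n3-n7 (4): add. Components now {n1} {n3,n7} {n5,n9} {n4} {n2}
n1-n7 (5): add. Components now {n1,n3,n7} {n5,n9} {n4} {n2}
n4-n9 (8): add. Components now {n1,n3,n7} {n4,n5,n9} {n2}
n4-n7 (10): add. Components now {n1,n3,n4,n5,n7,n9} {n2}
n1-n2 (12): add. Components now {n1,n2,n3,n4,n5,n7,n9}
Non-tree edge n2-n7 has weight 12, equal to the heaviest edge on its tree cycle — swapping gives another MST of the same weight. Not unique.

No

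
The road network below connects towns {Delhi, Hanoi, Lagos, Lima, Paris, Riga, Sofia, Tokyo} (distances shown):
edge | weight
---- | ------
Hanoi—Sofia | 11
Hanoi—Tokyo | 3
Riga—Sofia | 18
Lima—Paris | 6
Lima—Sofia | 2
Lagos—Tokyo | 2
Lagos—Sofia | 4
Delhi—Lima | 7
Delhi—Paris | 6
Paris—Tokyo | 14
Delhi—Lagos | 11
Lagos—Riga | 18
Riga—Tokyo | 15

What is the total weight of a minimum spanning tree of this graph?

Kruskal's algorithm — process edges by increasing weight (ties by edge label):
Lagos—Tokyo (2): add — endpoints in different components.
Lima—Sofia (2): add — endpoints in different components.
Hanoi—Tokyo (3): add — endpoints in different components.
Lagos—Sofia (4): add — endpoints in different components.
Delhi—Paris (6): add — endpoints in different components.
Lima—Paris (6): add — endpoints in different components.
Delhi—Lima (7): skip — Delhi and Lima already connected.
Delhi—Lagos (11): skip — Delhi and Lagos already connected.
Hanoi—Sofia (11): skip — Hanoi and Sofia already connected.
Paris—Tokyo (14): skip — Paris and Tokyo already connected.
Riga—Tokyo (15): add — endpoints in different components.
MST edges: Lagos—Tokyo, Lima—Sofia, Hanoi—Tokyo, Lagos—Sofia, Delhi—Paris, Lima—Paris, Riga—Tokyo; total weight 2+2+3+4+6+6+15 = 38.

38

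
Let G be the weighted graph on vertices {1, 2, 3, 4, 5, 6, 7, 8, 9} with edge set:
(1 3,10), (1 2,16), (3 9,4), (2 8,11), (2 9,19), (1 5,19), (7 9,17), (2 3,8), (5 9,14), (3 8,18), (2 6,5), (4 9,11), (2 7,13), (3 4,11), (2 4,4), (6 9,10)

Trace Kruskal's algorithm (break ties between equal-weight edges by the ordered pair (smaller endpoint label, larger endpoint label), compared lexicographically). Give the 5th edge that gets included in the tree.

Kruskal's algorithm — process edges by increasing weight (ties by edge label):
2 4 (4): add — endpoints in different components.
3 9 (4): add — endpoints in different components.
2 6 (5): add — endpoints in different components.
2 3 (8): add — endpoints in different components.
1 3 (10): add — endpoints in different components.
6 9 (10): skip — 6 and 9 already connected.
2 8 (11): add — endpoints in different components.
3 4 (11): skip — 3 and 4 already connected.
4 9 (11): skip — 4 and 9 already connected.
2 7 (13): add — endpoints in different components.
5 9 (14): add — endpoints in different components.
The 5th edge added is 1 3.

1-3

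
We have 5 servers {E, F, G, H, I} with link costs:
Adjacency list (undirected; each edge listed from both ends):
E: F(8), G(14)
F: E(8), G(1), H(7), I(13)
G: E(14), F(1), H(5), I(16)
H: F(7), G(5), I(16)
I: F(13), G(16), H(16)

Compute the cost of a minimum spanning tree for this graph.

27

Prim, starting at G.
Step 1: frontier [F-G 1, G-H 5, E-G 14, G-I 16] → take F-G (1); add F.
Step 2: frontier [F-H 7, E-F 8, F-I 13, G-H 5, E-G 14, G-I 16] → take G-H (5); add H.
Step 3: frontier [E-F 8, F-I 13, E-G 14, G-I 16, H-I 16] → take E-F (8); add E.
Step 4: frontier [F-I 13, G-I 16, H-I 16] → take F-I (13); add I.
MST edges: F-G, G-H, E-F, F-I; total weight 1+5+8+13 = 27.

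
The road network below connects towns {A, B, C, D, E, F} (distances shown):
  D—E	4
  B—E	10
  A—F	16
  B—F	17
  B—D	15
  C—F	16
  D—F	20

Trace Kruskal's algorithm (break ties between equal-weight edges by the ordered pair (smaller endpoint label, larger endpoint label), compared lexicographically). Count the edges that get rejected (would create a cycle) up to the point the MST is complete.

Kruskal's algorithm — process edges by increasing weight (ties by edge label):
D—E (4): add. Components now {A} {B} {C} {D,E} {F}
B—E (10): add. Components now {A} {B,D,E} {C} {F}
B—D (15): skip — B and D already connected.
A—F (16): add. Components now {A,F} {B,D,E} {C}
C—F (16): add. Components now {A,C,F} {B,D,E}
B—F (17): add. Components now {A,B,C,D,E,F}
Edges rejected before the tree was complete: 1.

1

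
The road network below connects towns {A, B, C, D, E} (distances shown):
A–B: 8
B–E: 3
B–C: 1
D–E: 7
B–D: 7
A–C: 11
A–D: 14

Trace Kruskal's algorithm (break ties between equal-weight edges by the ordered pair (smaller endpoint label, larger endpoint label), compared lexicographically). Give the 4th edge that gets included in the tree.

Kruskal's algorithm — process edges by increasing weight (ties by edge label):
B–C (1): add — endpoints in different components.
B–E (3): add — endpoints in different components.
B–D (7): add — endpoints in different components.
D–E (7): skip — D and E already connected.
A–B (8): add — endpoints in different components.
The 4th edge added is A–B.

A-B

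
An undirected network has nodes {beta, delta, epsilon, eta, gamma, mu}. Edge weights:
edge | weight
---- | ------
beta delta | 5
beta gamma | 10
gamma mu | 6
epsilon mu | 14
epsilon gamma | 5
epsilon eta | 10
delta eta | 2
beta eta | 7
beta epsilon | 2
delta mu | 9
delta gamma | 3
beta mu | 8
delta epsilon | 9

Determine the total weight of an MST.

Grow the tree from delta using Prim:
Step 1: frontier [delta eta 2, delta gamma 3, beta delta 5, delta epsilon 9, delta mu 9] → take delta eta (2); add eta.
Step 2: frontier [delta gamma 3, beta delta 5, delta epsilon 9, delta mu 9, beta eta 7, epsilon eta 10] → take delta gamma (3); add gamma.
Step 3: frontier [beta delta 5, delta epsilon 9, delta mu 9, beta eta 7, epsilon eta 10, epsilon gamma 5, gamma mu 6, beta gamma 10] → take beta delta (5); add beta.
Step 4: frontier [beta epsilon 2, beta mu 8, delta epsilon 9, delta mu 9, epsilon eta 10, epsilon gamma 5, gamma mu 6] → take beta epsilon (2); add epsilon.
Step 5: frontier [beta mu 8, delta mu 9, epsilon mu 14, gamma mu 6] → take gamma mu (6); add mu.
MST edges: delta eta, delta gamma, beta delta, beta epsilon, gamma mu; total weight 2+3+5+2+6 = 18.

18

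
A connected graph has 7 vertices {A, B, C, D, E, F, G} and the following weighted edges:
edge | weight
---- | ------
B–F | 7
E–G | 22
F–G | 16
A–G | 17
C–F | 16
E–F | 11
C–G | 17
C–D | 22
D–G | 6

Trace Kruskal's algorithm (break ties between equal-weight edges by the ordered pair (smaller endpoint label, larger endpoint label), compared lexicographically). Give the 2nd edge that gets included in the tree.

B-F

Kruskal's algorithm — process edges by increasing weight (ties by edge label):
D–G (6): add. Components now {A} {B} {C} {D,G} {E} {F}
B–F (7): add. Components now {A} {B,F} {C} {D,G} {E}
E–F (11): add. Components now {A} {B,E,F} {C} {D,G}
C–F (16): add. Components now {A} {B,C,E,F} {D,G}
F–G (16): add. Components now {A} {B,C,D,E,F,G}
A–G (17): add. Components now {A,B,C,D,E,F,G}
The 2nd edge added is B–F.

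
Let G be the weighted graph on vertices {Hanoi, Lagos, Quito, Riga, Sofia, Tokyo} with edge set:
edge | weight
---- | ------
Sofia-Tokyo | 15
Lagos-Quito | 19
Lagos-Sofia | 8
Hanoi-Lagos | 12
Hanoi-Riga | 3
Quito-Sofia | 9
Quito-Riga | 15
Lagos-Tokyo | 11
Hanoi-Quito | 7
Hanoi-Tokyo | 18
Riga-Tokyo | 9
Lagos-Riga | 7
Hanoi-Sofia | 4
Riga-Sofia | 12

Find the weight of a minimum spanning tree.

30

Grow the tree from Tokyo using Prim:
Step 1: frontier [Riga-Tokyo 9, Lagos-Tokyo 11, Sofia-Tokyo 15, Hanoi-Tokyo 18] → take Riga-Tokyo (9); add Riga.
Step 2: frontier [Hanoi-Riga 3, Lagos-Riga 7, Riga-Sofia 12, Quito-Riga 15, Lagos-Tokyo 11, Sofia-Tokyo 15, Hanoi-Tokyo 18] → take Hanoi-Riga (3); add Hanoi.
Step 3: frontier [Hanoi-Sofia 4, Hanoi-Quito 7, Hanoi-Lagos 12, Lagos-Riga 7, Riga-Sofia 12, Quito-Riga 15, Lagos-Tokyo 11, Sofia-Tokyo 15] → take Hanoi-Sofia (4); add Sofia.
Step 4: frontier [Hanoi-Quito 7, Hanoi-Lagos 12, Lagos-Riga 7, Quito-Riga 15, Lagos-Sofia 8, Quito-Sofia 9, Lagos-Tokyo 11] → take Lagos-Riga (7); add Lagos.
Step 5: frontier [Hanoi-Quito 7, Lagos-Quito 19, Quito-Riga 15, Quito-Sofia 9] → take Hanoi-Quito (7); add Quito.
MST edges: Riga-Tokyo, Hanoi-Riga, Hanoi-Sofia, Lagos-Riga, Hanoi-Quito; total weight 9+3+4+7+7 = 30.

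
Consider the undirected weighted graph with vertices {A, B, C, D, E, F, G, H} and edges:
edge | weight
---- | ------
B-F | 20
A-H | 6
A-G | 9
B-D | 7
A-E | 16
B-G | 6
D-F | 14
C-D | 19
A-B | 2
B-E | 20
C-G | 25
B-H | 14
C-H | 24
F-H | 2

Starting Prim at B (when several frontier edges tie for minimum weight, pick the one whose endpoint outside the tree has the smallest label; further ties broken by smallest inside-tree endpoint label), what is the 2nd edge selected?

B-G

Grow the tree from B using Prim:
Step 1: cheapest edge leaving the tree is A-B (2); add A.
Step 2: cheapest edge leaving the tree is B-G (6); add G.
Step 3: cheapest edge leaving the tree is A-H (6); add H.
Step 4: cheapest edge leaving the tree is F-H (2); add F.
Step 5: cheapest edge leaving the tree is B-D (7); add D.
Step 6: cheapest edge leaving the tree is A-E (16); add E.
Step 7: cheapest edge leaving the tree is C-D (19); add C.
The 2nd edge added is B-G.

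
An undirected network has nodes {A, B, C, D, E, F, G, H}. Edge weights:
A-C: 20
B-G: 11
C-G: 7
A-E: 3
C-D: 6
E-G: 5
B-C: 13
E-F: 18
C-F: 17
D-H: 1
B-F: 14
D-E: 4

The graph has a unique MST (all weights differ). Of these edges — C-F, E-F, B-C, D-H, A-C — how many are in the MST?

Kruskal's algorithm — process edges by increasing weight (ties by edge label):
D-H (1): add — endpoints in different components.
A-E (3): add — endpoints in different components.
D-E (4): add — endpoints in different components.
E-G (5): add — endpoints in different components.
C-D (6): add — endpoints in different components.
C-G (7): skip — C and G already connected.
B-G (11): add — endpoints in different components.
B-C (13): skip — B and C already connected.
B-F (14): add — endpoints in different components.
MST edge set: {D-H, A-E, D-E, E-G, C-D, B-G, B-F}.
Of the listed edges, {D-H} are in the MST → 1.

1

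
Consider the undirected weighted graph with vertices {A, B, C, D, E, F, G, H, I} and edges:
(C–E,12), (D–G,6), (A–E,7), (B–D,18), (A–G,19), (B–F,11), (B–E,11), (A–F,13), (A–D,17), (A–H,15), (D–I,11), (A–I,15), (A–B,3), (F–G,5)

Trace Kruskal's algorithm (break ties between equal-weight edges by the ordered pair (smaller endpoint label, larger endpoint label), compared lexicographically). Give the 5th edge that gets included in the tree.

Kruskal's algorithm — process edges by increasing weight (ties by edge label):
A–B (3): add — endpoints in different components.
F–G (5): add — endpoints in different components.
D–G (6): add — endpoints in different components.
A–E (7): add — endpoints in different components.
B–E (11): skip — B and E already connected.
B–F (11): add — endpoints in different components.
D–I (11): add — endpoints in different components.
C–E (12): add — endpoints in different components.
A–F (13): skip — A and F already connected.
A–H (15): add — endpoints in different components.
The 5th edge added is B–F.

B-F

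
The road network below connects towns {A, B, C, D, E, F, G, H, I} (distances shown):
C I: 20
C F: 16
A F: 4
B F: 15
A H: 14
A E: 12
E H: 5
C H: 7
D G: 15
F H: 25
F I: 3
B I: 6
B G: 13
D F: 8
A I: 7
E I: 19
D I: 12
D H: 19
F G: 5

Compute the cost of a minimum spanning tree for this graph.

Kruskal's algorithm — process edges by increasing weight (ties by edge label):
F I (3): add — endpoints in different components.
A F (4): add — endpoints in different components.
E H (5): add — endpoints in different components.
F G (5): add — endpoints in different components.
B I (6): add — endpoints in different components.
A I (7): skip — A and I already connected.
C H (7): add — endpoints in different components.
D F (8): add — endpoints in different components.
A E (12): add — endpoints in different components.
MST edges: F I, A F, E H, F G, B I, C H, D F, A E; total weight 3+4+5+5+6+7+8+12 = 50.

50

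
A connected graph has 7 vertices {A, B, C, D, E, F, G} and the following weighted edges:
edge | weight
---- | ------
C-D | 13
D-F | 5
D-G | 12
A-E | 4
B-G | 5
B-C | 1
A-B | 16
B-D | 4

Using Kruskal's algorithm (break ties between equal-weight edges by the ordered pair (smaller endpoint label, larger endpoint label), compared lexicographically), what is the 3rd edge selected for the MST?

Sort edges by weight, then run Kruskal:
B-C (1): add — endpoints in different components.
A-E (4): add — endpoints in different components.
B-D (4): add — endpoints in different components.
B-G (5): add — endpoints in different components.
D-F (5): add — endpoints in different components.
D-G (12): skip — D and G already connected.
C-D (13): skip — C and D already connected.
A-B (16): add — endpoints in different components.
The 3rd edge added is B-D.

B-D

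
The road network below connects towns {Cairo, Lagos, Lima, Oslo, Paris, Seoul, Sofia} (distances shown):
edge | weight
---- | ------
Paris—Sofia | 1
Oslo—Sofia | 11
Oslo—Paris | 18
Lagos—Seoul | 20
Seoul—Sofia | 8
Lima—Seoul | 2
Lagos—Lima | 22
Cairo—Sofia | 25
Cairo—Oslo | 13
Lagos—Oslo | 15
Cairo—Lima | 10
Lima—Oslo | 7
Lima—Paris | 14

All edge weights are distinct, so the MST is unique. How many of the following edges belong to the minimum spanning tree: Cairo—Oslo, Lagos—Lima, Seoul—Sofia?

Kruskal's algorithm — process edges by increasing weight (ties by edge label):
Paris—Sofia (1): add. Components now {Cairo} {Lagos} {Oslo} {Paris,Sofia} {Seoul} {Lima}
Lima—Seoul (2): add. Components now {Cairo} {Lagos} {Oslo} {Paris,Sofia} {Lima,Seoul}
Lima—Oslo (7): add. Components now {Cairo} {Lagos} {Lima,Oslo,Seoul} {Paris,Sofia}
Seoul—Sofia (8): add. Components now {Cairo} {Lagos} {Lima,Oslo,Paris,Seoul,Sofia}
Cairo—Lima (10): add. Components now {Cairo,Lima,Oslo,Paris,Seoul,Sofia} {Lagos}
Oslo—Sofia (11): skip — Oslo and Sofia already connected.
Cairo—Oslo (13): skip — Cairo and Oslo already connected.
Lima—Paris (14): skip — Paris and Lima already connected.
Lagos—Oslo (15): add. Components now {Cairo,Lagos,Lima,Oslo,Paris,Seoul,Sofia}
MST edge set: {Paris—Sofia, Lima—Seoul, Lima—Oslo, Seoul—Sofia, Cairo—Lima, Lagos—Oslo}.
Of the listed edges, {Seoul—Sofia} are in the MST → 1.

1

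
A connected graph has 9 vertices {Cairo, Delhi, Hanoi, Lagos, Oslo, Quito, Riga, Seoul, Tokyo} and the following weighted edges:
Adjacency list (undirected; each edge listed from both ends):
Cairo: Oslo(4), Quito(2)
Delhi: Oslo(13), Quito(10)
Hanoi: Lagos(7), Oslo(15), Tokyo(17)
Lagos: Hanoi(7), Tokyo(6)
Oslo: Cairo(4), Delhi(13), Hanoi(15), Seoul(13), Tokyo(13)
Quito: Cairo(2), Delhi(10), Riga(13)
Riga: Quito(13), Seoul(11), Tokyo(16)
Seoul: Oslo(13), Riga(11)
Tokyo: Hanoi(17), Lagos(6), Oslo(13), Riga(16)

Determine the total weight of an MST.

66

Prim, starting at Riga.
Step 1: cheapest edge leaving the tree is Riga Seoul (11); add Seoul.
Step 2: cheapest edge leaving the tree is Oslo Seoul (13); add Oslo.
Step 3: cheapest edge leaving the tree is Cairo Oslo (4); add Cairo.
Step 4: cheapest edge leaving the tree is Cairo Quito (2); add Quito.
Step 5: cheapest edge leaving the tree is Delhi Quito (10); add Delhi.
Step 6: cheapest edge leaving the tree is Oslo Tokyo (13); add Tokyo.
Step 7: cheapest edge leaving the tree is Lagos Tokyo (6); add Lagos.
Step 8: cheapest edge leaving the tree is Hanoi Lagos (7); add Hanoi.
MST edges: Riga Seoul, Oslo Seoul, Cairo Oslo, Cairo Quito, Delhi Quito, Oslo Tokyo, Lagos Tokyo, Hanoi Lagos; total weight 11+13+4+2+10+13+6+7 = 66.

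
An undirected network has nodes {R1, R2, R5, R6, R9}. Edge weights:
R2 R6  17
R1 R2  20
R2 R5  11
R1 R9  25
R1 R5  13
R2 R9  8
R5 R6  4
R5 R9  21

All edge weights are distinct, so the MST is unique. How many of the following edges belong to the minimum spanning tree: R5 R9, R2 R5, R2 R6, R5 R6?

Kruskal: consider edges lightest-first.
R5 R6 (4): add. Components now {R1} {R2} {R5,R6} {R9}
R2 R9 (8): add. Components now {R1} {R2,R9} {R5,R6}
R2 R5 (11): add. Components now {R1} {R2,R5,R6,R9}
R1 R5 (13): add. Components now {R1,R2,R5,R6,R9}
MST edge set: {R5 R6, R2 R9, R2 R5, R1 R5}.
Of the listed edges, {R2 R5, R5 R6} are in the MST → 2.

2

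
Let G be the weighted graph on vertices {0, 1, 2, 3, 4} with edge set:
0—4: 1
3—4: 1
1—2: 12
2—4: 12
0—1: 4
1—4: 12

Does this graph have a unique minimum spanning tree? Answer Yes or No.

No

Sort edges by weight, then run Kruskal:
0—4 (1): add. Components now {0,4} {1} {2} {3}
3—4 (1): add. Components now {0,3,4} {1} {2}
0—1 (4): add. Components now {0,1,3,4} {2}
1—2 (12): add. Components now {0,1,2,3,4}
Non-tree edge 2—4 has weight 12, equal to the heaviest edge on its tree cycle — swapping gives another MST of the same weight. Not unique.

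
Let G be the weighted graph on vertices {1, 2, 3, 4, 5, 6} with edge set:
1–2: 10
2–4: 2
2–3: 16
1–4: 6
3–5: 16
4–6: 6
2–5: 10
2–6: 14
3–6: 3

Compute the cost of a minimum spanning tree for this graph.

27

Prim, starting at 5.
Step 1: cheapest edge leaving the tree is 2–5 (10); add 2.
Step 2: cheapest edge leaving the tree is 2–4 (2); add 4.
Step 3: cheapest edge leaving the tree is 1–4 (6); add 1.
Step 4: cheapest edge leaving the tree is 4–6 (6); add 6.
Step 5: cheapest edge leaving the tree is 3–6 (3); add 3.
MST edges: 2–5, 2–4, 1–4, 4–6, 3–6; total weight 10+2+6+6+3 = 27.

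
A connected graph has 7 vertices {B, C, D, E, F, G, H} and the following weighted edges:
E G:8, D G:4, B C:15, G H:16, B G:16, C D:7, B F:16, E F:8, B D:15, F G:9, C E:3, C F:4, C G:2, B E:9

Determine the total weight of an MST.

38

Grow the tree from G using Prim:
Step 1: frontier [C G 2, D G 4, E G 8, F G 9, B G 16, G H 16] → take C G (2); add C.
Step 2: frontier [C E 3, C F 4, C D 7, B C 15, D G 4, E G 8, F G 9, B G 16, G H 16] → take C E (3); add E.
Step 3: frontier [C F 4, C D 7, B C 15, E F 8, B E 9, D G 4, F G 9, B G 16, G H 16] → take D G (4); add D.
Step 4: frontier [C F 4, B C 15, B D 15, E F 8, B E 9, F G 9, B G 16, G H 16] → take C F (4); add F.
Step 5: frontier [B C 15, B D 15, B E 9, B F 16, B G 16, G H 16] → take B E (9); add B.
Step 6: frontier [G H 16] → take G H (16); add H.
MST edges: C G, C E, D G, C F, B E, G H; total weight 2+3+4+4+9+16 = 38.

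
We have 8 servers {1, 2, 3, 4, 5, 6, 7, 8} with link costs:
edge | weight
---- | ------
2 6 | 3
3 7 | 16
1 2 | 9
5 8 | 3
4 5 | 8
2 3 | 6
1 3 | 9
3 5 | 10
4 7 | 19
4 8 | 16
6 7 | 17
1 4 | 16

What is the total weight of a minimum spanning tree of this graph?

55

Sort edges by weight, then run Kruskal:
2 6 (3): add — endpoints in different components.
5 8 (3): add — endpoints in different components.
2 3 (6): add — endpoints in different components.
4 5 (8): add — endpoints in different components.
1 2 (9): add — endpoints in different components.
1 3 (9): skip — 1 and 3 already connected.
3 5 (10): add — endpoints in different components.
1 4 (16): skip — 1 and 4 already connected.
3 7 (16): add — endpoints in different components.
MST edges: 2 6, 5 8, 2 3, 4 5, 1 2, 3 5, 3 7; total weight 3+3+6+8+9+10+16 = 55.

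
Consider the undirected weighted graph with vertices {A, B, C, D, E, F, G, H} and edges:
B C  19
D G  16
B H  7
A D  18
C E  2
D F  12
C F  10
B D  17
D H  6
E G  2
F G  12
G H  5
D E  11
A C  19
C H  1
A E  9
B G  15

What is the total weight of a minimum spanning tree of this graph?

37

Sort edges by weight, then run Kruskal:
C H (1): add — endpoints in different components.
C E (2): add — endpoints in different components.
E G (2): add — endpoints in different components.
G H (5): skip — G and H already connected.
D H (6): add — endpoints in different components.
B H (7): add — endpoints in different components.
A E (9): add — endpoints in different components.
C F (10): add — endpoints in different components.
MST edges: C H, C E, E G, D H, B H, A E, C F; total weight 1+2+2+6+7+9+10 = 37.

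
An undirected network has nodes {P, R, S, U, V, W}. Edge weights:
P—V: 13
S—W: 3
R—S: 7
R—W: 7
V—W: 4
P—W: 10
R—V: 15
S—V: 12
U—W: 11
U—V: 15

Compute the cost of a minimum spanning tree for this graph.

35

Sort edges by weight, then run Kruskal:
S—W (3): add. Components now {V} {P} {U} {R} {S,W}
V—W (4): add. Components now {S,V,W} {P} {U} {R}
R—S (7): add. Components now {R,S,V,W} {P} {U}
R—W (7): skip — R and W already connected.
P—W (10): add. Components now {P,R,S,V,W} {U}
U—W (11): add. Components now {P,R,S,U,V,W}
MST edges: S—W, V—W, R—S, P—W, U—W; total weight 3+4+7+10+11 = 35.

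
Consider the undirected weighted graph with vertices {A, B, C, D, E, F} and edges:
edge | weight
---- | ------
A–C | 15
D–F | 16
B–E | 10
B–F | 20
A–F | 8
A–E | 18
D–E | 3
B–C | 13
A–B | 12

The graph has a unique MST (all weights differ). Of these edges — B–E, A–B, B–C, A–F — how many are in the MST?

4

Sort edges by weight, then run Kruskal:
D–E (3): add. Components now {A} {B} {C} {D,E} {F}
A–F (8): add. Components now {A,F} {B} {C} {D,E}
B–E (10): add. Components now {A,F} {B,D,E} {C}
A–B (12): add. Components now {A,B,D,E,F} {C}
B–C (13): add. Components now {A,B,C,D,E,F}
MST edge set: {D–E, A–F, B–E, A–B, B–C}.
Of the listed edges, {B–E, A–B, B–C, A–F} are in the MST → 4.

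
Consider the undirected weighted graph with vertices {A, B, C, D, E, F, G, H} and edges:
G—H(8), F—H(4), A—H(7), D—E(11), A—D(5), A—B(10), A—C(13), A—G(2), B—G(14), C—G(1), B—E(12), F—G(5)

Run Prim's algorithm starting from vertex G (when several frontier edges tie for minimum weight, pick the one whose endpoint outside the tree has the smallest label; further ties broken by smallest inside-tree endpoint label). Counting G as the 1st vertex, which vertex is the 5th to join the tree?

F

Grow the tree from G using Prim:
Step 1: cheapest edge leaving the tree is C—G (1); add C.
Step 2: cheapest edge leaving the tree is A—G (2); add A.
Step 3: cheapest edge leaving the tree is A—D (5); add D.
Step 4: cheapest edge leaving the tree is F—G (5); add F.
Step 5: cheapest edge leaving the tree is F—H (4); add H.
Step 6: cheapest edge leaving the tree is A—B (10); add B.
Step 7: cheapest edge leaving the tree is D—E (11); add E.
Vertex order: G, C, A, D, F, H, B, E. The 5th vertex is F.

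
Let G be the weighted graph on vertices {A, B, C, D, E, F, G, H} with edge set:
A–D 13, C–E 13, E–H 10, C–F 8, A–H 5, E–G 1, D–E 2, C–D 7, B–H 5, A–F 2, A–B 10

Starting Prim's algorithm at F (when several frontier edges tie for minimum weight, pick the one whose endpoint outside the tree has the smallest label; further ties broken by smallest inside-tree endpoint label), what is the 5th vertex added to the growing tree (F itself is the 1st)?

Prim's algorithm from F:
Step 1: frontier [A–F 2, C–F 8] → take A–F (2); add A.
Step 2: frontier [A–H 5, A–B 10, A–D 13, C–F 8] → take A–H (5); add H.
Step 3: frontier [A–B 10, A–D 13, C–F 8, B–H 5, E–H 10] → take B–H (5); add B.
Step 4: frontier [A–D 13, C–F 8, E–H 10] → take C–F (8); add C.
Step 5: frontier [A–D 13, C–D 7, C–E 13, E–H 10] → take C–D (7); add D.
Step 6: frontier [C–E 13, D–E 2, E–H 10] → take D–E (2); add E.
Step 7: frontier [E–G 1] → take E–G (1); add G.
Vertex order: F, A, H, B, C, D, E, G. The 5th vertex is C.

C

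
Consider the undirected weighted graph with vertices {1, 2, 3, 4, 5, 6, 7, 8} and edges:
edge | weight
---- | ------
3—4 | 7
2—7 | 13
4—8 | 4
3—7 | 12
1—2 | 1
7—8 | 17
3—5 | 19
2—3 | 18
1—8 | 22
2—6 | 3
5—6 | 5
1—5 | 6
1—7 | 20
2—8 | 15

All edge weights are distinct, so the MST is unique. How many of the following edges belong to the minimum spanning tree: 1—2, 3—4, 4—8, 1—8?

Kruskal's algorithm — process edges by increasing weight (ties by edge label):
1—2 (1): add — endpoints in different components.
2—6 (3): add — endpoints in different components.
4—8 (4): add — endpoints in different components.
5—6 (5): add — endpoints in different components.
1—5 (6): skip — 1 and 5 already connected.
3—4 (7): add — endpoints in different components.
3—7 (12): add — endpoints in different components.
2—7 (13): add — endpoints in different components.
MST edge set: {1—2, 2—6, 4—8, 5—6, 3—4, 3—7, 2—7}.
Of the listed edges, {1—2, 3—4, 4—8} are in the MST → 3.

3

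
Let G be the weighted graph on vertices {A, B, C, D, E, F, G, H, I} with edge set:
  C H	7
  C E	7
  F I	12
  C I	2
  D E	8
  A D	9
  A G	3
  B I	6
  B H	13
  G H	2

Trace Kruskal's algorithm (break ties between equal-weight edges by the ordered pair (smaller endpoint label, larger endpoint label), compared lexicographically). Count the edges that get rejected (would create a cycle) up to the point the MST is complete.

1

Sort edges by weight, then run Kruskal:
C I (2): add — endpoints in different components.
G H (2): add — endpoints in different components.
A G (3): add — endpoints in different components.
B I (6): add — endpoints in different components.
C E (7): add — endpoints in different components.
C H (7): add — endpoints in different components.
D E (8): add — endpoints in different components.
A D (9): skip — A and D already connected.
F I (12): add — endpoints in different components.
Edges rejected before the tree was complete: 1.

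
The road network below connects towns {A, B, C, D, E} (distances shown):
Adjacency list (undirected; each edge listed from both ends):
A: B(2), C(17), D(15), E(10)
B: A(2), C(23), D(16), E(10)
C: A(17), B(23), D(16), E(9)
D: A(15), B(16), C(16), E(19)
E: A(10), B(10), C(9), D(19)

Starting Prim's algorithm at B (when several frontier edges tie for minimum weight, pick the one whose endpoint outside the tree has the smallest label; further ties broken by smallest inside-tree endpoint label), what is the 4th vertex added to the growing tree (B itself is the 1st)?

Grow the tree from B using Prim:
Step 1: cheapest edge leaving the tree is A–B (2); add A.
Step 2: cheapest edge leaving the tree is A–E (10); add E.
Step 3: cheapest edge leaving the tree is C–E (9); add C.
Step 4: cheapest edge leaving the tree is A–D (15); add D.
Vertex order: B, A, E, C, D. The 4th vertex is C.

C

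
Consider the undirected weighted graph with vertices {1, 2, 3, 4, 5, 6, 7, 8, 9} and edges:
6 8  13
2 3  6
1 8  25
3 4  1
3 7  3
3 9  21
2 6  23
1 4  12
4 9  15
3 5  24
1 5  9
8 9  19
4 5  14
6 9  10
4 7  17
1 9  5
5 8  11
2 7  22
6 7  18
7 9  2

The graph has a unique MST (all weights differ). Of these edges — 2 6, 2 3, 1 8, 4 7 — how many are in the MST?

Kruskal's algorithm — process edges by increasing weight (ties by edge label):
3 4 (1): add — endpoints in different components.
7 9 (2): add — endpoints in different components.
3 7 (3): add — endpoints in different components.
1 9 (5): add — endpoints in different components.
2 3 (6): add — endpoints in different components.
1 5 (9): add — endpoints in different components.
6 9 (10): add — endpoints in different components.
5 8 (11): add — endpoints in different components.
MST edge set: {3 4, 7 9, 3 7, 1 9, 2 3, 1 5, 6 9, 5 8}.
Of the listed edges, {2 3} are in the MST → 1.

1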